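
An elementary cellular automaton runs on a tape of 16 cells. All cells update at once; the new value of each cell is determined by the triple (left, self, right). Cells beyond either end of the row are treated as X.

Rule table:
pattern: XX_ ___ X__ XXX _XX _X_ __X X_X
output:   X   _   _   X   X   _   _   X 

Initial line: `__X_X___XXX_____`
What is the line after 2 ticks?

___X____XXX_____
________XXX_____

________XXX_____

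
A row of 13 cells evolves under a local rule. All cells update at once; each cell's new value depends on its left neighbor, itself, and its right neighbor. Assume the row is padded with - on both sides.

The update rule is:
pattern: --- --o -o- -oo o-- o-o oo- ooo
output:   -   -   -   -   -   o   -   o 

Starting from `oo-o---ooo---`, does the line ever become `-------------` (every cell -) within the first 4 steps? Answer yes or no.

yes

--o-----o----
-------------
all cells are - at step 2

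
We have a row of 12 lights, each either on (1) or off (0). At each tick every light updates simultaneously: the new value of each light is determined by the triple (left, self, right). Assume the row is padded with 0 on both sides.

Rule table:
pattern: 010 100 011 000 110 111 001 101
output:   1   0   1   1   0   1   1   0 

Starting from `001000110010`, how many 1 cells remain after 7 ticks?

6

tick 1: 111011100110
tick 2: 110011001100
tick 3: 100110011001
tick 4: 101100110011
tick 5: 101001100110
tick 6: 101011001100
tick 7: 101010011001
count of 1: 6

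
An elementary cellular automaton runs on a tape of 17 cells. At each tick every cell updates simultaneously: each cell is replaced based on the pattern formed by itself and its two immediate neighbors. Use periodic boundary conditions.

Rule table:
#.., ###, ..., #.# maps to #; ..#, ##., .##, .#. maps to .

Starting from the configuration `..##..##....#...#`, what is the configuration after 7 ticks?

#...#...###..##..
.##..##..#.#...#.
...#...#..#.##..#
##..##..#..#..#..
..#...#..#..#..#.
#..##..#..#..#..#
.#...#..#..#..#..

.#...#..#..#..#..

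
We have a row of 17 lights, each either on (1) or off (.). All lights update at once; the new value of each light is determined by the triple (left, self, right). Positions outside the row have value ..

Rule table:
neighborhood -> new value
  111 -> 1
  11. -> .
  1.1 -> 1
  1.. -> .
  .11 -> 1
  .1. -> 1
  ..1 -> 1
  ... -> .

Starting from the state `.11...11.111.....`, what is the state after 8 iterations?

11...11.111......
1...11.111.......
1..11.111........
1.11.111.........
111.111..........
11.111...........
1.111............
1111.............

1111.............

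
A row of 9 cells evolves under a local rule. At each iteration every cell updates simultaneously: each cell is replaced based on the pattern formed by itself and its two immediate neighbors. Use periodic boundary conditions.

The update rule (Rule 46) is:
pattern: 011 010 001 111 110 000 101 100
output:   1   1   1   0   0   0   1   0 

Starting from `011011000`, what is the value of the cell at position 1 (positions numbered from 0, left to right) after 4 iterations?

iteration 1: 110110000
iteration 2: 101100001
iteration 3: 011000011
iteration 4: 110000110
position 1 holds 1

1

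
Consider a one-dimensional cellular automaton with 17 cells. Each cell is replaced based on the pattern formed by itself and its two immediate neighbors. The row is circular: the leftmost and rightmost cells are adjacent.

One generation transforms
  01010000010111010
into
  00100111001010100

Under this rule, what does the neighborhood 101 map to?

At position 2 the neighborhood is 101; the next row has 1 there.

1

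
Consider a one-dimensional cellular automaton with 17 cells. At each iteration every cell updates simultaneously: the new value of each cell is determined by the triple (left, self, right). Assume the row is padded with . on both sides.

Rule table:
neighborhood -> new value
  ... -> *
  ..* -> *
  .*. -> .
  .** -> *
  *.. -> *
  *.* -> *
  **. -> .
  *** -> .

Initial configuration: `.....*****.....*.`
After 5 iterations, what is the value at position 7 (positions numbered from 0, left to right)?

iteration 1: ******....*****.*
iteration 2: *.....*****....*.
iteration 3: .******....****.*
iteration 4: **.....*****...*.
iteration 5: *.******....***.*
position 7 holds *

*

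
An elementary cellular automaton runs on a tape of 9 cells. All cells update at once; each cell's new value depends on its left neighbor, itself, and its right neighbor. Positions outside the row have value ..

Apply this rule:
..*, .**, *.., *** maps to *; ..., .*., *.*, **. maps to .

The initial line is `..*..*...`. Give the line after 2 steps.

*..*...*.

.*.**.*..
*..*...*.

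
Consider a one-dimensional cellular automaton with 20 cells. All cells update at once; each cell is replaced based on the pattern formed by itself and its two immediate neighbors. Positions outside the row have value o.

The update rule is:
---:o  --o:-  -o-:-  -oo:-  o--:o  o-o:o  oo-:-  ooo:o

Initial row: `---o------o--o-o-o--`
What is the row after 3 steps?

oo--ooooo--o--o-o-o-
o-o--ooo-o--o--o-o-o
-o-o--o-o-o--o--o-o-

-o-o--o-o-o--o--o-o-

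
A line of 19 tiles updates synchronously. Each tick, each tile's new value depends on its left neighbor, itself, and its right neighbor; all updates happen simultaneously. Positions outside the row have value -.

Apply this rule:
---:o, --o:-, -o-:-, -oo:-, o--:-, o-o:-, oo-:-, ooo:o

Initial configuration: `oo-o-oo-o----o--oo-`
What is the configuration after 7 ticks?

ooo---oo--oo------o

----------oo-------
ooooooooo----oooooo
-ooooooo--oo--oooo-
--ooooo--------oo--
o--ooo--oooooo----o
----o----oooo--oo--
ooo---oo--oo------o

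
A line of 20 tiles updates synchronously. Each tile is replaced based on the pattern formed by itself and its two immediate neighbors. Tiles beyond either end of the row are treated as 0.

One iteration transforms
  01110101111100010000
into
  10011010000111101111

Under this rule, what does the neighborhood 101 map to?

At position 4 the neighborhood is 101; the next row has 1 there.

1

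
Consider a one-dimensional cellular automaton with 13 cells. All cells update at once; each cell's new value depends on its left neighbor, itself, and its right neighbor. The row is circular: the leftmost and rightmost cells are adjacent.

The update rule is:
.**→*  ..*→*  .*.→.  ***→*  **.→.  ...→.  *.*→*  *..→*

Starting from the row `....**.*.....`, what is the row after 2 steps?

..**.*.*.*...

...**.*.*....
..**.*.*.*...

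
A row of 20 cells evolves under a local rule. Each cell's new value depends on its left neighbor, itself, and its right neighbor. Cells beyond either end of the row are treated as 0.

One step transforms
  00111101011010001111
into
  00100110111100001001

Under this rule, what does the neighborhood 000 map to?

At position 0 the neighborhood is 000; the next row has 0 there.

0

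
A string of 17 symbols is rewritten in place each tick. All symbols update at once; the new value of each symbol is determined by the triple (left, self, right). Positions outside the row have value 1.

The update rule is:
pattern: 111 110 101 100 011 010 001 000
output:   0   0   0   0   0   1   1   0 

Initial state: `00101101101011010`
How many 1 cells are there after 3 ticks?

tick 1: 01100000001000010
tick 2: 00000000011000110
tick 3: 00000000100001000
count of 1: 2

2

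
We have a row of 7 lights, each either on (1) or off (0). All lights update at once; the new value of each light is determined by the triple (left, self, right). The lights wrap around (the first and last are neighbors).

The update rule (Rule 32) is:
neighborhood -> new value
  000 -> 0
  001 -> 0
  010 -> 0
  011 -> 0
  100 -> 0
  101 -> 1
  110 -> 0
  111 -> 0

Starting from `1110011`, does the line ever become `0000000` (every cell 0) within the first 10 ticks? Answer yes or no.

yes

0000000
all cells are 0 at tick 1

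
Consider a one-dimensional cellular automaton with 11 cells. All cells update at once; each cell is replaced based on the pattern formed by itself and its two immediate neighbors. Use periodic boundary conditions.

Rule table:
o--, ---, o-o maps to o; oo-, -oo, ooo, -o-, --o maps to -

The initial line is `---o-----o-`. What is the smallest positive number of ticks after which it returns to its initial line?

oo--oooo--o
--o-----o--
o--oooo--oo
-o-----o---
--oooo--ooo
o-----o----
-oooo--ooo-
-----o----o
oooo--ooo--
----o----o-
ooo--ooo--o
---o----o--
oo--ooo--oo
--o----o---
o--ooo--ooo
-o----o----
--ooo--oooo
o----o-----
-ooo--oooo-
----o-----o
ooo--oooo--
---o-----o-

22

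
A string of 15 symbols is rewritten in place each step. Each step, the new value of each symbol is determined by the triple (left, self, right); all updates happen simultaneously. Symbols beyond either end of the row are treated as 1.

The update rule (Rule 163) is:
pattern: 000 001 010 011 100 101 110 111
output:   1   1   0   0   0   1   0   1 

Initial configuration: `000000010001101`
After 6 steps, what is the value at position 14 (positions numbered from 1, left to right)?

step 1: 011111100110010
step 2: 101111001000101
step 3: 010110010011010
step 4: 101000100100101
step 5: 010011001001010
step 6: 100100010010101
position 14 holds 0

0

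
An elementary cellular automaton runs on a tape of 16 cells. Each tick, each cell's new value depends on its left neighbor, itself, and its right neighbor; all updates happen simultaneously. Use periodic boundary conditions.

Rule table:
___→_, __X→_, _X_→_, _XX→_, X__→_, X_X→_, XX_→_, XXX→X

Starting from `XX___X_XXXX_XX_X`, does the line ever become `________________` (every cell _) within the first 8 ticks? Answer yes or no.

tick 1: X_______XX______
tick 2: ________________
all cells are _ at tick 2

yes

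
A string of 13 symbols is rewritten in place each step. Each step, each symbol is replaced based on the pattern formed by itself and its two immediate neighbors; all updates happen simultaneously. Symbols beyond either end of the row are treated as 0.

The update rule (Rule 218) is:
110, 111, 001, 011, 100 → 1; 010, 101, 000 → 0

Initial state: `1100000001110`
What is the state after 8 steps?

1111101111111

1110000011111
1111000111111
1111101111111
1111101111111  (fixed point — unchanged through step 8)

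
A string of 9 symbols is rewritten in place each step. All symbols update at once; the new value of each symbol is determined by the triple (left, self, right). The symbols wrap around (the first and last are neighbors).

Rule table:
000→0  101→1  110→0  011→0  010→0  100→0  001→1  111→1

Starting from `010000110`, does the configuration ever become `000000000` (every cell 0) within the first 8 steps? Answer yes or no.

step 1: 100001000
step 2: 000010001
step 3: 000100010
step 4: 001000100
step 5: 010001000
step 6: 100010000
step 7: 000100001
step 8: 001000010
step 8 is 001000010, still not uniform 0

no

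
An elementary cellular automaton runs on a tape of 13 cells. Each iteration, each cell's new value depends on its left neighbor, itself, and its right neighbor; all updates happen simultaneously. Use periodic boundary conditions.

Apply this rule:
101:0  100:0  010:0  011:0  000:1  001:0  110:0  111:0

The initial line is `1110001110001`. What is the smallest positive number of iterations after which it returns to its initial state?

0000100000100
1110001110001

2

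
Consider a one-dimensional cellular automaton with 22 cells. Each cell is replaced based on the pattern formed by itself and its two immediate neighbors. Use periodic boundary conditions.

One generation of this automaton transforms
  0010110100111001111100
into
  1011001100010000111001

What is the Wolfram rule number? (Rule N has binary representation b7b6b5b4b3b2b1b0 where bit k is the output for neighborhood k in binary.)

position 11: 111 → 1  (bit 7 = 1)
position 5: 110 → 0  (bit 6 = 0)
position 3: 101 → 1  (bit 5 = 1)
position 8: 100 → 0  (bit 4 = 0)
position 4: 011 → 0  (bit 3 = 0)
position 2: 010 → 1  (bit 2 = 1)
position 1: 001 → 0  (bit 1 = 0)
position 0: 000 → 1  (bit 0 = 1)
bits b7..b0 = 10100101 = 165

165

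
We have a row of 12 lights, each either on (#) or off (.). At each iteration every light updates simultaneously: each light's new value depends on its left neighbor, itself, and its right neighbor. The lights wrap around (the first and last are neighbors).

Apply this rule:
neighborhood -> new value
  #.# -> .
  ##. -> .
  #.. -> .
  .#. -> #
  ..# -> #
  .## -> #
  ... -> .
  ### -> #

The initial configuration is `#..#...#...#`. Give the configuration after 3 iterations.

..##..##..##
.##..##..##.
##..##..##..

##..##..##..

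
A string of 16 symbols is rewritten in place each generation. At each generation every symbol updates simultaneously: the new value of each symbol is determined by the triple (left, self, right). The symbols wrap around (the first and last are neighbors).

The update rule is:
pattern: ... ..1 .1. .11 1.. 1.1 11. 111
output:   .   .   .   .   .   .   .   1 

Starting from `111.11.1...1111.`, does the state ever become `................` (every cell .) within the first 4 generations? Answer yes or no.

generation 1: .1..........11..
generation 2: ................
all cells are . at generation 2

yes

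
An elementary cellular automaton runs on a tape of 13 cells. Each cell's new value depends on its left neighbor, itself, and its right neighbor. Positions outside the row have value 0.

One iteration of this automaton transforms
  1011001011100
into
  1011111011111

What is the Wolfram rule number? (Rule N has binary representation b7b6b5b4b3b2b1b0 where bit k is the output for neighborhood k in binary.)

position 9: 111 → 1  (bit 7 = 1)
position 3: 110 → 1  (bit 6 = 1)
position 1: 101 → 0  (bit 5 = 0)
position 4: 100 → 1  (bit 4 = 1)
position 2: 011 → 1  (bit 3 = 1)
position 0: 010 → 1  (bit 2 = 1)
position 5: 001 → 1  (bit 1 = 1)
position 12: 000 → 1  (bit 0 = 1)
bits b7..b0 = 11011111 = 223

223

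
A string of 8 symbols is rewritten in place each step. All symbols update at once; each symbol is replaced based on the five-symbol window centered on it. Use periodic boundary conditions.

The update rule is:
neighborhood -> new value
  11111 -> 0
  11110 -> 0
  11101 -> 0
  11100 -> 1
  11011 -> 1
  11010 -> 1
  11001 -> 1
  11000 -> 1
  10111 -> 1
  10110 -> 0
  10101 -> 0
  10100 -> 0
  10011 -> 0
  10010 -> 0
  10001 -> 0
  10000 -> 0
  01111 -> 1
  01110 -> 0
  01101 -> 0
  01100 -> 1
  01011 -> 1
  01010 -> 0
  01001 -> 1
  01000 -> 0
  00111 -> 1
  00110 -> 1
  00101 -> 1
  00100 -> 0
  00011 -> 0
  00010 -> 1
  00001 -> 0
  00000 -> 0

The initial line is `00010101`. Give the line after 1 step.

00110000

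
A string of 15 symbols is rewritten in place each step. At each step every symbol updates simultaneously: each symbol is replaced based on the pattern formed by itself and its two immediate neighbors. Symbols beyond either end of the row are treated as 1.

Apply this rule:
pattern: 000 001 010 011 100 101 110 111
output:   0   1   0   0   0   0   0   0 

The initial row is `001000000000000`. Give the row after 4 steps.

000000000001001

010000000000001
000000000000010
000000000000100
000000000001001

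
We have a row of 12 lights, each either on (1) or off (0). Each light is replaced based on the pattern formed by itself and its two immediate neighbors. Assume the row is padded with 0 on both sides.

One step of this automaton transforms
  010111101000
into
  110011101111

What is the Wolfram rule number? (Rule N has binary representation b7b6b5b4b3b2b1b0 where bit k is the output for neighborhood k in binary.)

position 4: 111 → 1  (bit 7 = 1)
position 6: 110 → 1  (bit 6 = 1)
position 2: 101 → 0  (bit 5 = 0)
position 9: 100 → 1  (bit 4 = 1)
position 3: 011 → 0  (bit 3 = 0)
position 1: 010 → 1  (bit 2 = 1)
position 0: 001 → 1  (bit 1 = 1)
position 10: 000 → 1  (bit 0 = 1)
bits b7..b0 = 11010111 = 215

215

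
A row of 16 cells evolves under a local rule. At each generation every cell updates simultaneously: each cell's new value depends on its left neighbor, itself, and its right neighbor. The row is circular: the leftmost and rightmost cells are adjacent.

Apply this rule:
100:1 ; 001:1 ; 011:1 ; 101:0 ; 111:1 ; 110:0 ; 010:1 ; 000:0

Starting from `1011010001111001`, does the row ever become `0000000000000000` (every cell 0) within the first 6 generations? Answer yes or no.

no

0010011011110111
1111110011100110
1111101111011100
1111001110011011
1110111101110011
1100111001101111
generation 6 is 1100111001101111, still not uniform 0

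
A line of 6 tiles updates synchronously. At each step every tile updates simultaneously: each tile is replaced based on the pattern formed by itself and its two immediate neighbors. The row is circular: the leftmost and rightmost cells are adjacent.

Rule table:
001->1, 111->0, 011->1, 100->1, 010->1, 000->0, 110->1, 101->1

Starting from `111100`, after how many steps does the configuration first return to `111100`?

2

100111
111100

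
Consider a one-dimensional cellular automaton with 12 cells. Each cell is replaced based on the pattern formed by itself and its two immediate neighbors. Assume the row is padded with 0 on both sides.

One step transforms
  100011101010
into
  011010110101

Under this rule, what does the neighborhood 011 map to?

1

At position 4 the neighborhood is 011; the next row has 1 there.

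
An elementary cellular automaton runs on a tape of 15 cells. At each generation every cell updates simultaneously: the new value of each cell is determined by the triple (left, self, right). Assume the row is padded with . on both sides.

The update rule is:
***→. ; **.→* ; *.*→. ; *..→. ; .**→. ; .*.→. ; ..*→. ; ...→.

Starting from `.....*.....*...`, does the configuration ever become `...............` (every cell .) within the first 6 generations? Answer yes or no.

yes

...............
all cells are . at generation 1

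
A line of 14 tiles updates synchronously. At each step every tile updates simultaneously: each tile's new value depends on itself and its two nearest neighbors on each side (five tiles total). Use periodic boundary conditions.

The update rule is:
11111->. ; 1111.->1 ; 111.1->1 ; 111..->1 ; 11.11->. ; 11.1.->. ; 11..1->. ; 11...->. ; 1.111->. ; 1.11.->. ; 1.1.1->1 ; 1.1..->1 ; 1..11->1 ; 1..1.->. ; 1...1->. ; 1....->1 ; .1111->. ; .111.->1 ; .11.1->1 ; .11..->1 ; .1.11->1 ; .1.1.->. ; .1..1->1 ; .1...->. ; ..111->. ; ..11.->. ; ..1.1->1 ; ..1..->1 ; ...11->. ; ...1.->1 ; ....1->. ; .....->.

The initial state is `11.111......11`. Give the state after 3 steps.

11..11.1......
.1.1.1.1.1....
11.1.1.1.1.1..

11.1.1.1.1.1..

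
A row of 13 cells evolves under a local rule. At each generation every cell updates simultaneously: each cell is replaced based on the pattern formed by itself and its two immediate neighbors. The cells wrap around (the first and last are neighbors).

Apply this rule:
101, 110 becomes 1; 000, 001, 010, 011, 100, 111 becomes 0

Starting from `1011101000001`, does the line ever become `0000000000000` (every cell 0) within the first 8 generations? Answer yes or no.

yes

1100110000000
0100010000000
0000000000000
all cells are 0 at generation 3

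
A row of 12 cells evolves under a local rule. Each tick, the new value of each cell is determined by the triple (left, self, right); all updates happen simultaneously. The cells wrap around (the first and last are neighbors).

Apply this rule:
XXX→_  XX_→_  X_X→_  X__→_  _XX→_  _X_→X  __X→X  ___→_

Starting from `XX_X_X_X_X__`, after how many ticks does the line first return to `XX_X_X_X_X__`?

___X_X_X_X_X
__XX_X_X_X_X
_X___X_X_X_X
_X__XX_X_X_X
_X_X___X_X_X
_X_X__XX_X_X
_X_X_X___X_X
_X_X_X__XX_X
_X_X_X_X___X
_X_X_X_X__XX
_X_X_X_X_X__
XX_X_X_X_X__

12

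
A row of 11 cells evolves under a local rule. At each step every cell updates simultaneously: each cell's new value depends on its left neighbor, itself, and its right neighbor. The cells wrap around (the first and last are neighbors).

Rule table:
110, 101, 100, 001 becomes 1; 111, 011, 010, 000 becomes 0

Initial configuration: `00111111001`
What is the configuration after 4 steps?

11011010110

11000001110
01100010011
10110101101
11011010110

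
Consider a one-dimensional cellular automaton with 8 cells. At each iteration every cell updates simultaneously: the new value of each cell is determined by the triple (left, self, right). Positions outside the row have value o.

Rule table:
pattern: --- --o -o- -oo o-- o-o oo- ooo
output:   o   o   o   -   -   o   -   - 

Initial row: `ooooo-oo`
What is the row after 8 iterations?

-oo-oooo

-----o--
-ooooo-o
o-----o-
--oooooo
-o------
oo-ooooo
--o-----
-oo-oooo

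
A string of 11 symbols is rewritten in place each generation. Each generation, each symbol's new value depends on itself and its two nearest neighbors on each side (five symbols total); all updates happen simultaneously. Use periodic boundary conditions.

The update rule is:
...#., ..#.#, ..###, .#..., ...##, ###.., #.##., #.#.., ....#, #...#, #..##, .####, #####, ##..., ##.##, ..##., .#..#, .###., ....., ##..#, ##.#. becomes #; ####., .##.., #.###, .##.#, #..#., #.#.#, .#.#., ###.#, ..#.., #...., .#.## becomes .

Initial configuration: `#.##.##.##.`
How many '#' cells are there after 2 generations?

generation 1: ..#.##.##.#
generation 2: #.#.#.##.##
count of #: 7

7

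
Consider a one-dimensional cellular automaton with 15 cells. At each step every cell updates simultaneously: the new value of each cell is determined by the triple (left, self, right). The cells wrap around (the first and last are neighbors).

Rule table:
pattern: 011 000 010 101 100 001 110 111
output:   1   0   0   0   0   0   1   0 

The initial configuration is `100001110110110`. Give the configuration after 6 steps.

step 1: 000001010110110
step 2: 000000000110110
step 3: 000000000110110  (fixed point — unchanged through step 6)

000000000110110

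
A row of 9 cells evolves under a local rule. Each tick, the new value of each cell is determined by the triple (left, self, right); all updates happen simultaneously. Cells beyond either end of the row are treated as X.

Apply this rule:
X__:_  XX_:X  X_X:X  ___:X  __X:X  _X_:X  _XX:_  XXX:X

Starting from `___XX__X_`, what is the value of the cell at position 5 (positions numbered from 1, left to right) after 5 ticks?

tick 1: _XX_X_XXX
tick 2: X_XXXX_XX
tick 3: XX_XXXX_X
tick 4: XXX_XXXX_
tick 5: XXXX_XXXX
position 5 holds _

_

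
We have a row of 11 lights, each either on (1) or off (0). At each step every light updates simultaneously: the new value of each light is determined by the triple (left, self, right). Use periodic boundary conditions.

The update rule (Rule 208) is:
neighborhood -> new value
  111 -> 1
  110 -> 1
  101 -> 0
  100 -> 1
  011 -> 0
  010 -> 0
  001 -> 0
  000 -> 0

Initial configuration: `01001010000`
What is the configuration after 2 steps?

00100001000
00010000100

00010000100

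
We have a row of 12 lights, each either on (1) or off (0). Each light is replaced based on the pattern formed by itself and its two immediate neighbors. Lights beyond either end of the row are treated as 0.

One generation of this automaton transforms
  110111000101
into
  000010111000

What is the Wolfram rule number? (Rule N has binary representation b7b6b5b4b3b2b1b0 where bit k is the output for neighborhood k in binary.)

position 4: 111 → 1  (bit 7 = 1)
position 1: 110 → 0  (bit 6 = 0)
position 2: 101 → 0  (bit 5 = 0)
position 6: 100 → 1  (bit 4 = 1)
position 0: 011 → 0  (bit 3 = 0)
position 9: 010 → 0  (bit 2 = 0)
position 8: 001 → 1  (bit 1 = 1)
position 7: 000 → 1  (bit 0 = 1)
bits b7..b0 = 10010011 = 147

147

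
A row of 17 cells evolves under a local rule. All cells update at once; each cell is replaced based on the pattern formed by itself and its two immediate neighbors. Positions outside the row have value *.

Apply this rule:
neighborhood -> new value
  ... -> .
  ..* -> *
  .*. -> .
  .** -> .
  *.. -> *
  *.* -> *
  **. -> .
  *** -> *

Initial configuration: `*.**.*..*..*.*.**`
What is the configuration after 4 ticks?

.*..*.**.**.*.*.*
*.**.*..*..*.*.*.
.*..*.**.**.*.*.*  (repeats tick 1; period 2)
tick 4: *.**.*..*..*.*.*.

*.**.*..*..*.*.*.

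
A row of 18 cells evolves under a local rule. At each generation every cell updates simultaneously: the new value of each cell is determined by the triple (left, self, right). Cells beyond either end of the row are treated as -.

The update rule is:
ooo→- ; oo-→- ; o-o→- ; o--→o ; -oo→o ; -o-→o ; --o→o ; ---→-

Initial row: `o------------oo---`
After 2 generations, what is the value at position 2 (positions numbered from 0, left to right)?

oo----------oo-o--
o-o--------oo--oo-
position 2 holds o

o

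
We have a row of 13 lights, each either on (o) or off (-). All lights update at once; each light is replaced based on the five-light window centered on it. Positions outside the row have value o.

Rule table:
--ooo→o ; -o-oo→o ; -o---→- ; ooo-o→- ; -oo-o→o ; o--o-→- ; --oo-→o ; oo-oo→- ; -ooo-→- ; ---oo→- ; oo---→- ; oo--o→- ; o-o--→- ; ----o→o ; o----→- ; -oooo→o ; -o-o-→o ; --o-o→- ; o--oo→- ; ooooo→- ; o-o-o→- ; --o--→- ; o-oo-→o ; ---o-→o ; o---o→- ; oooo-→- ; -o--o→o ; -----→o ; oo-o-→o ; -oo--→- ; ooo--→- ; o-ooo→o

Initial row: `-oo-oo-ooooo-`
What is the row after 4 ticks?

-oo-oo-oo----
-oo-oo-o---o-
-oo-ooo---o-o
-oo-o----o-oo

-oo-o----o-oo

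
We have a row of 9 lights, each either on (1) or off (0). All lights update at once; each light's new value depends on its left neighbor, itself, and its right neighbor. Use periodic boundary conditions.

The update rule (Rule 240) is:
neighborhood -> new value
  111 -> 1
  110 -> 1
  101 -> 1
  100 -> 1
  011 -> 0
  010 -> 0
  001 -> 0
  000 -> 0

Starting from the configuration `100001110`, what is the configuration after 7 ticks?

000111010

tick 1: 010000111
tick 2: 101000011
tick 3: 110100001
tick 4: 111010000
tick 5: 011101000
tick 6: 001110100
tick 7: 000111010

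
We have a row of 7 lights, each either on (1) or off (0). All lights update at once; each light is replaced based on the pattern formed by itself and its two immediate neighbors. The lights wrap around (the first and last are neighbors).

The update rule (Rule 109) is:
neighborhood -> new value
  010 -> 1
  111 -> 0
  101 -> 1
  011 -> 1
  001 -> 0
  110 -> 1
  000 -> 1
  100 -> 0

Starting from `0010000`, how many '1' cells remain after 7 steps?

3

step 1: 1010111
step 2: 1111100
step 3: 1000100
step 4: 1010100
step 5: 1111100  (repeats step 2; period 3)
step 7: 1010100
count of 1: 3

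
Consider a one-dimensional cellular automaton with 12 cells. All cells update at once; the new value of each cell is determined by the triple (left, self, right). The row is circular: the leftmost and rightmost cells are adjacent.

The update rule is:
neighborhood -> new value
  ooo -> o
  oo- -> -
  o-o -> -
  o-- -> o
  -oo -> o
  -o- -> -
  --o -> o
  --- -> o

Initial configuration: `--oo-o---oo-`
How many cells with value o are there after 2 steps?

9

step 1: ooo---oooo-o
step 2: oo-oooooo--o
count of o: 9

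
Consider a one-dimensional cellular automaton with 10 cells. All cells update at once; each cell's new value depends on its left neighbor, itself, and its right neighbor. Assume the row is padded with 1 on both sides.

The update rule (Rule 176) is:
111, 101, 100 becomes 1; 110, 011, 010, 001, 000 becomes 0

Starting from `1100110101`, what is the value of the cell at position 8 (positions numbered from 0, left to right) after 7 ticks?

1

1010001010
0101000101
1010100010
0101010001
1010101000
0101010100
1010101010
position 8 holds 1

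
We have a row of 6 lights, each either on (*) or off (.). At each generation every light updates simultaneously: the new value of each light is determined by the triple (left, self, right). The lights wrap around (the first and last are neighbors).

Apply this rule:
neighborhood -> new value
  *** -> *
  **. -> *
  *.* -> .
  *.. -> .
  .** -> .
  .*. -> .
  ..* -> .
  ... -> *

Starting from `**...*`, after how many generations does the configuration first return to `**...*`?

**.*..
.*....
...***
.*..**
.....*
.***..
..**.*
...*..
**...*

9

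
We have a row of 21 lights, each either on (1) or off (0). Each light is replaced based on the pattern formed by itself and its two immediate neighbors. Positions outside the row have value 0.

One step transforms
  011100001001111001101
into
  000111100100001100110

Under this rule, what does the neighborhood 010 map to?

0

At position 8 the neighborhood is 010; the next row has 0 there.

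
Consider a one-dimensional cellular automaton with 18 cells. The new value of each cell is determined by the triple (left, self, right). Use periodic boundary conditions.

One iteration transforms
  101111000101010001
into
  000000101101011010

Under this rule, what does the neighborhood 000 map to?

At position 7 the neighborhood is 000; the next row has 0 there.

0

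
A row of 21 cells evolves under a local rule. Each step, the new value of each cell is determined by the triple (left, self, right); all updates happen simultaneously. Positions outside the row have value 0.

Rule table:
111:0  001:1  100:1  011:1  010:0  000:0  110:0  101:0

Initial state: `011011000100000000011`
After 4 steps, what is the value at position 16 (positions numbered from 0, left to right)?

1

step 1: 110010101010000000110
step 2: 101100000001000001101
step 3: 001010000010100011000
step 4: 010001000100010110100
position 16 holds 1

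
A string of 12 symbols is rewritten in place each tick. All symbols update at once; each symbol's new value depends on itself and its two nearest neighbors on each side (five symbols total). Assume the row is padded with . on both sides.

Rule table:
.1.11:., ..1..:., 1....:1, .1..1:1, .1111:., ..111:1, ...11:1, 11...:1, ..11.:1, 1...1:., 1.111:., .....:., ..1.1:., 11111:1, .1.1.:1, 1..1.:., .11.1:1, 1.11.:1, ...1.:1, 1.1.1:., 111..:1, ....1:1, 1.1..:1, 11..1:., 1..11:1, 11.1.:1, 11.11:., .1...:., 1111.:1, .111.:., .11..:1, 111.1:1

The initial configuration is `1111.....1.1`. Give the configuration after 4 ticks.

1.1111.11.11
....11.11.11
..1111.11.11
111.11.11.11

111.11.11.11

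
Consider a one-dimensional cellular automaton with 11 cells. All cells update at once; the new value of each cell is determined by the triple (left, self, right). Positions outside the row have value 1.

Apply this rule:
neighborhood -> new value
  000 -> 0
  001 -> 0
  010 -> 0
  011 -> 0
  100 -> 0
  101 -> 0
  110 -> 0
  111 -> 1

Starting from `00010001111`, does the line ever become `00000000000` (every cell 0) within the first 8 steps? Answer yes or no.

00000000111
00000000011
00000000001
00000000000
all cells are 0 at step 4

yes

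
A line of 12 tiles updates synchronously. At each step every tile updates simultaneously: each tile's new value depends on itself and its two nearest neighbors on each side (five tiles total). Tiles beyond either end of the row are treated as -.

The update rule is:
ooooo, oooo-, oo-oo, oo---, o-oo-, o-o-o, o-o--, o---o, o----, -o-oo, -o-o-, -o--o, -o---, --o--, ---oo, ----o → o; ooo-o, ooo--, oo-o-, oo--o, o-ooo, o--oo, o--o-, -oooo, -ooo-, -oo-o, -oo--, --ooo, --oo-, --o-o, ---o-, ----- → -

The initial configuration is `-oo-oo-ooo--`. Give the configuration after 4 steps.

oo--o----oo-

o--oo-o---oo
oo----oooo--
--oooo--o-oo
oo--o----oo-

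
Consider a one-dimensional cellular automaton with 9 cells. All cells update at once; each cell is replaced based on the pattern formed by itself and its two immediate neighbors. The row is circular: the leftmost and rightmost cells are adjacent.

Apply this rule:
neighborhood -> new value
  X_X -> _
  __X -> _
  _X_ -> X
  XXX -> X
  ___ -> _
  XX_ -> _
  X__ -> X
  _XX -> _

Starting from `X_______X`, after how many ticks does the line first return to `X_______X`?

_X_______
_XX______
___X_____
___XX____
_____X___
_____XX__
_______X_
_______XX
X________
XX_______
__X______
__XX_____
____X____
____XX___
______X__
______XX_
________X
X_______X

18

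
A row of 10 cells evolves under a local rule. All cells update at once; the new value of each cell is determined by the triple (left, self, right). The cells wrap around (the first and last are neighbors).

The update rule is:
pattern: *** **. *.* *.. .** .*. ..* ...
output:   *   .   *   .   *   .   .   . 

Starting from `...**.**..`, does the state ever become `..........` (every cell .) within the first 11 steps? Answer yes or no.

yes

...*.**...
....**....
....*.....
..........
all cells are . at step 4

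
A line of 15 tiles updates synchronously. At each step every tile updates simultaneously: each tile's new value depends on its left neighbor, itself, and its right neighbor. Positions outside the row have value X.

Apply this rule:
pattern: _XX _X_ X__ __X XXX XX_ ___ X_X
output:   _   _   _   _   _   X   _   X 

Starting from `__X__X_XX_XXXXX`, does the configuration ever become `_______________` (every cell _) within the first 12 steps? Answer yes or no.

step 1: ______X_XX_____
step 2: _______X_X_____
step 3: ________X______
step 4: _______________
all cells are _ at step 4

yes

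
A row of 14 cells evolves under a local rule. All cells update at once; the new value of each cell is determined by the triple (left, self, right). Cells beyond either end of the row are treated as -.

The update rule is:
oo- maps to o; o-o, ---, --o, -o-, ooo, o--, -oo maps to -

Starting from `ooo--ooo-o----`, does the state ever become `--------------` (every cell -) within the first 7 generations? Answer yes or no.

--o----o------
--------------
all cells are - at generation 2

yes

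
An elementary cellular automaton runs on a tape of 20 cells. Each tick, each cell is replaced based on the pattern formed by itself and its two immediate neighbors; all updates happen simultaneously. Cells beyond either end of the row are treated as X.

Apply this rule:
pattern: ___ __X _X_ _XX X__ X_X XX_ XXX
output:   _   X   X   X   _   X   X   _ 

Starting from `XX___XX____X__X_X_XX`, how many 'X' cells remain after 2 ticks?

_X__XXX___XX_XXXXXX_
XX_XX_X__XXXXX____XX
count of X: 12

12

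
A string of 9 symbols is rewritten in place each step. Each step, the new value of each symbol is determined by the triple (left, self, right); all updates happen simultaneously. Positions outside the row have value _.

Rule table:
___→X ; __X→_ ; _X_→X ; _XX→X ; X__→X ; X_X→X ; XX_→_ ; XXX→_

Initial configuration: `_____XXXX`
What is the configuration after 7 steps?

step 1: XXXX_X___
step 2: X___XXXXX
step 3: XXX_X____
step 4: X__XXXXXX
step 5: XX_X_____
step 6: X_XXXXXXX
step 7: XXX______

XXX______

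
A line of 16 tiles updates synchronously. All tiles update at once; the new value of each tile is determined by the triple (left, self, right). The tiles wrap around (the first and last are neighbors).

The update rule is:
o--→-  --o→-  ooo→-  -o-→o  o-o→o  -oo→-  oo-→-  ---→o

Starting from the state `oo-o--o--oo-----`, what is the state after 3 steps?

o-ooo-oo----ooo-

--oo--o-----ooo-
o-----o-ooo-----
o-ooo-oo----ooo-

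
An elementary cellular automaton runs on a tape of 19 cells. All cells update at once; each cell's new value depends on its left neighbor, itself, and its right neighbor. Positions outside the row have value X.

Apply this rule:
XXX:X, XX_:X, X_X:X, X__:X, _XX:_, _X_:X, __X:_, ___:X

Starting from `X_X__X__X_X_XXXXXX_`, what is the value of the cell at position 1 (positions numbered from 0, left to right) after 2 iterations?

XXXX_XX_XXXX_XXXXXX
XXXXX_XX_XXXX_XXXXX
position 1 holds X

X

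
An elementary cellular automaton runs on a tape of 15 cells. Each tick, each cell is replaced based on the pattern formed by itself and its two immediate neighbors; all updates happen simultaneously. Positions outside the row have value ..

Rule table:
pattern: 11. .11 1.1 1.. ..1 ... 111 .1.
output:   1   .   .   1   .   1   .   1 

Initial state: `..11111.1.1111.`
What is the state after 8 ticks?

1.1111..1.1.1.1

1.....1.1....11
11111.1.1111..1
....1.1....11.1
111.1.1111..1.1
..1.1....11.1.1
1.1.1111..1.1.1
1.1....11.1.1.1
1.1111..1.1.1.1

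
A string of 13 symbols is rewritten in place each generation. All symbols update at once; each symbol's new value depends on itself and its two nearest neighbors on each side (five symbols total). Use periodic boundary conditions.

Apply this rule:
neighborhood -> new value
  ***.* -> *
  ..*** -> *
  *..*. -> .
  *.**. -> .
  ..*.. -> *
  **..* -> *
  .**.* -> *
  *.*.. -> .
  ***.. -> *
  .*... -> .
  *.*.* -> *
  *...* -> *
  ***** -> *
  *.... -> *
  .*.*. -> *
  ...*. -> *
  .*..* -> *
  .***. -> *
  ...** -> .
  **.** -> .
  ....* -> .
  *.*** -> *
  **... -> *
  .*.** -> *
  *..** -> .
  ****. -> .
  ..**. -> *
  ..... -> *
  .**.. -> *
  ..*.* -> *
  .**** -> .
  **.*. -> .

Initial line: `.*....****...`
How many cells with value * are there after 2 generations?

7

**.*..*..***.
.*..*.**.***.
count of *: 7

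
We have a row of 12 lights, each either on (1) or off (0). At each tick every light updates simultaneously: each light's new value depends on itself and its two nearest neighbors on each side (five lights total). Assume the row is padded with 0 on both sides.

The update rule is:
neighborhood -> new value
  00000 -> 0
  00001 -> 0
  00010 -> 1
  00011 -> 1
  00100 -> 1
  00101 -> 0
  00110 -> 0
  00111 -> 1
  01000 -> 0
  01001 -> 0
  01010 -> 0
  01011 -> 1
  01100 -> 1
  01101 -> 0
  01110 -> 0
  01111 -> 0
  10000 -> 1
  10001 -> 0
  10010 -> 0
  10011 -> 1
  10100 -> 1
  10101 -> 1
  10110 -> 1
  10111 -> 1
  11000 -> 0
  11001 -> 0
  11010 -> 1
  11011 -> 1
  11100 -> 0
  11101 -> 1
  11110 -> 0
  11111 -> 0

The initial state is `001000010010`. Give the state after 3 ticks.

011010110010
100111110010
101100000010

101100000010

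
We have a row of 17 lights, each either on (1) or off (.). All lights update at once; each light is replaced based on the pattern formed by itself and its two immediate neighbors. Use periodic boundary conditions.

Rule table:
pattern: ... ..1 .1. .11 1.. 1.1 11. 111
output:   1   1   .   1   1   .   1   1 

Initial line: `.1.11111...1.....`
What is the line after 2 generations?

1..11111111.11111
11111111111.11111

11111111111.11111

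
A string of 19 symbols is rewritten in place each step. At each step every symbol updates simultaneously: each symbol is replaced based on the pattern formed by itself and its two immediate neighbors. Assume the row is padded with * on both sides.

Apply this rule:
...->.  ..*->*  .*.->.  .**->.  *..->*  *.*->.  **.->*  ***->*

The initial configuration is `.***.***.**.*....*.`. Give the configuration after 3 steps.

..**..**..*..*..*..
**.***.***.**.**.**
**..**..**..*..*..*

**..**..**..*..*..*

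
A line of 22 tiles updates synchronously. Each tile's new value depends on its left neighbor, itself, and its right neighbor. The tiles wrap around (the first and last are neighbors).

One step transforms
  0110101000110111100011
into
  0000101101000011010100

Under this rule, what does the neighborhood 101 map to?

At position 0 the neighborhood is 101; the next row has 0 there.

0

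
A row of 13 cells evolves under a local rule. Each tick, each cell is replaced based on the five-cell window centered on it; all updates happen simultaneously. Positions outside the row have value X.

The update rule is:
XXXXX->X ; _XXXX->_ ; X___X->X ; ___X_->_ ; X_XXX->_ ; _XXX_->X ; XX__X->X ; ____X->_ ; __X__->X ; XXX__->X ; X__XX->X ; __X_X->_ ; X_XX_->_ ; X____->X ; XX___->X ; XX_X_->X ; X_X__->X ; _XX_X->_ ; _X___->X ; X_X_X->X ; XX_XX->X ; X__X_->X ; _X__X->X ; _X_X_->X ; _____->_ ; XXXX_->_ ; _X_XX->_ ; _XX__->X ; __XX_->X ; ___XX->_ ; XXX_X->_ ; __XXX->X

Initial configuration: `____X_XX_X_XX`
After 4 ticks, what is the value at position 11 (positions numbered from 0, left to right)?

_

XX______XX___
_XXX____XXXX_
X_XXXX__X___X
_X___XXXXXX_X
position 11 holds _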